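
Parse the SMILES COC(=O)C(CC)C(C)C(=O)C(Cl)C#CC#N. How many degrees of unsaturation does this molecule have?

6

Degree of unsaturation = (number of rings) + (number of π bonds).
Ring closures in the SMILES: 0.
π bonds: 2 double bonds (each 1 DoU), 2 triple bonds (each 2 DoU) → 6 DoU from unsaturation.
Total DoU = 0 + 6 = 6.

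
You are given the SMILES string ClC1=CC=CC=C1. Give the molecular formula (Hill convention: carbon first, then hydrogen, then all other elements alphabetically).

Walk through each heavy atom and fill implicit hydrogens from standard valence (C 4, N 3, O 2, S 2, halogen 1):
  atom 1: Cl (halogen, monovalent) → 0 H
  atom 2: C, bond orders sum to 4 (valence 4) → 0 H
  atom 3: C, bond orders sum to 3 (valence 4) → 1 H
  atom 4: C, bond orders sum to 3 (valence 4) → 1 H
  atom 5: C, bond orders sum to 3 (valence 4) → 1 H
  atom 6: C, bond orders sum to 3 (valence 4) → 1 H
  atom 7: C, bond orders sum to 3 (valence 4) → 1 H
Totals → C:6, H:5, Cl:1.
In Hill order: C6H5Cl.

C6H5Cl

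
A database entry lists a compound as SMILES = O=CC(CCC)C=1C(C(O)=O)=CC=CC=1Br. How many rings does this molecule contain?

In SMILES, each pair of matching ring-closure digits denotes one ring-closing bond; the number of such bonds equals the number of independent rings.
Ring-closure bonds here: 1.

1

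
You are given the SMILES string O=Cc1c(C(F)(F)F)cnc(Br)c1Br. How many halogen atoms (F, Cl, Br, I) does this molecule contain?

5

Halogen atoms appear at heavy-atom positions 6, 7, 8, 12, 14 (2×Br, 3×F).
Other groups present: 1 aldehyde.
Halogen count: 5.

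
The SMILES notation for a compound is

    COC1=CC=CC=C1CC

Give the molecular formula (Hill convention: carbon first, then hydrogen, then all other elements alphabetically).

Walk through each heavy atom and fill implicit hydrogens from standard valence (C 4, N 3, O 2, S 2, halogen 1):
  atom 1: C, bond orders sum to 1 (valence 4) → 3 H
  atom 2: O, bond orders sum to 2 (valence 2) → 0 H
  atom 3: C, bond orders sum to 4 (valence 4) → 0 H
  atom 4: C, bond orders sum to 3 (valence 4) → 1 H
  atom 5: C, bond orders sum to 3 (valence 4) → 1 H
  atom 6: C, bond orders sum to 3 (valence 4) → 1 H
  atom 7: C, bond orders sum to 3 (valence 4) → 1 H
  atom 8: C, bond orders sum to 4 (valence 4) → 0 H
  atom 9: C, bond orders sum to 2 (valence 4) → 2 H
  atom 10: C, bond orders sum to 1 (valence 4) → 3 H
Totals → C:9, H:12, O:1.

C9H12O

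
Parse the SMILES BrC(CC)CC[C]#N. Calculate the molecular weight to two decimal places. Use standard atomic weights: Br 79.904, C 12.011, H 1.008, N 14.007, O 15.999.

176.06 g/mol

First, the molecular formula is C6H10BrN (counting implicit H from valence).
  Br: 1 × 79.904 = 79.904
  C: 6 × 12.011 = 72.066
  H: 10 × 1.008 = 10.080
  N: 1 × 14.007 = 14.007
Sum: 1×79.904 + 6×12.011 + 10×1.008 + 1×14.007 = 176.057 → 176.06 g/mol.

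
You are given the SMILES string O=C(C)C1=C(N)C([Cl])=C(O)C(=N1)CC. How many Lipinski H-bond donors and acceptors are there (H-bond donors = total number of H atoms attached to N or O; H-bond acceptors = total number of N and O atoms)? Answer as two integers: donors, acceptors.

3, 4

Donors: find every N or O and count the H atoms it carries.
  atom 1 (O): bond orders sum to 2 → 0 H
  atom 6 (N): bond orders sum to 1 → 2 H
  atom 10 (O): bond orders sum to 1 → 1 H
  atom 12 (N): bond orders sum to 3 → 0 H
Lipinski HBD = 3.
Acceptors: N atoms = 2, O atoms = 2 → HBA = 4.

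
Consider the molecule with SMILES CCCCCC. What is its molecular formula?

Walk through each heavy atom and fill implicit hydrogens from standard valence (C 4, N 3, O 2, S 2, halogen 1):
  atom 1: C, bond orders sum to 1 (valence 4) → 3 H
  atom 2: C, bond orders sum to 2 (valence 4) → 2 H
  atom 3: C, bond orders sum to 2 (valence 4) → 2 H
  atom 4: C, bond orders sum to 2 (valence 4) → 2 H
  atom 5: C, bond orders sum to 2 (valence 4) → 2 H
  atom 6: C, bond orders sum to 1 (valence 4) → 3 H
Totals → C:6, H:14.
In Hill order: C6H14.

C6H14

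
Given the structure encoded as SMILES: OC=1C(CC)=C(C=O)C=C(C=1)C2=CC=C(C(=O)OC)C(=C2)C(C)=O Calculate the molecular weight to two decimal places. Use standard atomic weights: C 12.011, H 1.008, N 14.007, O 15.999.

326.35 g/mol

First, the molecular formula is C19H18O5 (counting implicit H from valence).
  C: 19 × 12.011 = 228.209
  H: 18 × 1.008 = 18.144
  O: 5 × 15.999 = 79.995
Sum: 19×12.011 + 18×1.008 + 5×15.999 = 326.348 → 326.35 g/mol.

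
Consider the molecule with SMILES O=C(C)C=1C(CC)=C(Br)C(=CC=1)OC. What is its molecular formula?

C11H13BrO2

Walk through each heavy atom and fill implicit hydrogens from standard valence (C 4, N 3, O 2, S 2, halogen 1):
  atom 1: O, bond orders sum to 2 (valence 2) → 0 H
  atom 2: C, bond orders sum to 4 (valence 4) → 0 H
  atom 3: C, bond orders sum to 1 (valence 4) → 3 H
  atom 4: C, bond orders sum to 4 (valence 4) → 0 H
  atom 5: C, bond orders sum to 4 (valence 4) → 0 H
  atom 6: C, bond orders sum to 2 (valence 4) → 2 H
  atom 7: C, bond orders sum to 1 (valence 4) → 3 H
  atom 8: C, bond orders sum to 4 (valence 4) → 0 H
  atom 9: Br (halogen, monovalent) → 0 H
  atom 10: C, bond orders sum to 4 (valence 4) → 0 H
  atom 11: C, bond orders sum to 3 (valence 4) → 1 H
  atom 12: C, bond orders sum to 3 (valence 4) → 1 H
  atom 13: O, bond orders sum to 2 (valence 2) → 0 H
  atom 14: C, bond orders sum to 1 (valence 4) → 3 H
Totals → C:11, H:13, Br:1, O:2.
In Hill order: C11H13BrO2.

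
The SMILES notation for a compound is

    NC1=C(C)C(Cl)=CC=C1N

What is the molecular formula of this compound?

C7H9ClN2

Walk through each heavy atom and fill implicit hydrogens from standard valence (C 4, N 3, O 2, S 2, halogen 1):
  atom 1: N, bond orders sum to 1 (valence 3) → 2 H
  atom 2: C, bond orders sum to 4 (valence 4) → 0 H
  atom 3: C, bond orders sum to 4 (valence 4) → 0 H
  atom 4: C, bond orders sum to 1 (valence 4) → 3 H
  atom 5: C, bond orders sum to 4 (valence 4) → 0 H
  atom 6: Cl (halogen, monovalent) → 0 H
  atom 7: C, bond orders sum to 3 (valence 4) → 1 H
  atom 8: C, bond orders sum to 3 (valence 4) → 1 H
  atom 9: C, bond orders sum to 4 (valence 4) → 0 H
  atom 10: N, bond orders sum to 1 (valence 3) → 2 H
Totals → C:7, H:9, Cl:1, N:2.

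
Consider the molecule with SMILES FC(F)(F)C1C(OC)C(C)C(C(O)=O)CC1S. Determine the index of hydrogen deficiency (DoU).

2

Molecular formula: C10H15F3O3S.
DoU = (2C + 2 + N − H − X) / 2, where X is the halogen count and O/S are ignored.
    = (2·10 + 2 + 0 − 15 − 3) / 2 = 4 / 2 = 2.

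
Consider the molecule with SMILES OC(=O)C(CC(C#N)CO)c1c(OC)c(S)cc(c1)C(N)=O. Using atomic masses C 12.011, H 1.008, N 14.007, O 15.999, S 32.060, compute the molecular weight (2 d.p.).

First, the molecular formula is C14H16N2O5S (counting implicit H from valence).
  C: 14 × 12.011 = 168.154
  H: 16 × 1.008 = 16.128
  N: 2 × 14.007 = 28.014
  O: 5 × 15.999 = 79.995
  S: 1 × 32.060 = 32.060
Sum: 14×12.011 + 16×1.008 + 2×14.007 + 5×15.999 + 1×32.060 = 324.351 → 324.35 g/mol.

324.35 g/mol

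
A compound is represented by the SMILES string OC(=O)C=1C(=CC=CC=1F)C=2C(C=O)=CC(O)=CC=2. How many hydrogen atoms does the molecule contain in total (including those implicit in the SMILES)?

Walk through each heavy atom and fill implicit hydrogens from standard valence (C 4, N 3, O 2, S 2, halogen 1):
  atom 1: O, bond orders sum to 1 (valence 2) → 1 H
  atom 2: C, bond orders sum to 4 (valence 4) → 0 H
  atom 3: O, bond orders sum to 2 (valence 2) → 0 H
  atom 4: C, bond orders sum to 4 (valence 4) → 0 H
  atom 5: C, bond orders sum to 4 (valence 4) → 0 H
  atom 6: C, bond orders sum to 3 (valence 4) → 1 H
  atom 7: C, bond orders sum to 3 (valence 4) → 1 H
  atom 8: C, bond orders sum to 3 (valence 4) → 1 H
  atom 9: C, bond orders sum to 4 (valence 4) → 0 H
  atom 10: F (halogen, monovalent) → 0 H
  atom 11: C, bond orders sum to 4 (valence 4) → 0 H
  atom 12: C, bond orders sum to 4 (valence 4) → 0 H
  atom 13: C, bond orders sum to 3 (valence 4) → 1 H
  atom 14: O, bond orders sum to 2 (valence 2) → 0 H
  atom 15: C, bond orders sum to 3 (valence 4) → 1 H
  atom 16: C, bond orders sum to 4 (valence 4) → 0 H
  atom 17: O, bond orders sum to 1 (valence 2) → 1 H
  atom 18: C, bond orders sum to 3 (valence 4) → 1 H
  atom 19: C, bond orders sum to 3 (valence 4) → 1 H
Total hydrogens: 9.

9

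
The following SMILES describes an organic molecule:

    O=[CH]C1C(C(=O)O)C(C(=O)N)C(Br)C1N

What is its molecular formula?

Walk through each heavy atom and fill implicit hydrogens from standard valence (C 4, N 3, O 2, S 2, halogen 1):
  atom 1: O, bond orders sum to 2 (valence 2) → 0 H
  atom 2: C with explicit H count 1
  atom 3: C, bond orders sum to 3 (valence 4) → 1 H
  atom 4: C, bond orders sum to 3 (valence 4) → 1 H
  atom 5: C, bond orders sum to 4 (valence 4) → 0 H
  atom 6: O, bond orders sum to 2 (valence 2) → 0 H
  atom 7: O, bond orders sum to 1 (valence 2) → 1 H
  atom 8: C, bond orders sum to 3 (valence 4) → 1 H
  atom 9: C, bond orders sum to 4 (valence 4) → 0 H
  atom 10: O, bond orders sum to 2 (valence 2) → 0 H
  atom 11: N, bond orders sum to 1 (valence 3) → 2 H
  atom 12: C, bond orders sum to 3 (valence 4) → 1 H
  atom 13: Br (halogen, monovalent) → 0 H
  atom 14: C, bond orders sum to 3 (valence 4) → 1 H
  atom 15: N, bond orders sum to 1 (valence 3) → 2 H
Totals → C:8, H:11, Br:1, N:2, O:4.

C8H11BrN2O4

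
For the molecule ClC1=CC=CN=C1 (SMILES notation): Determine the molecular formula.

Walk through each heavy atom and fill implicit hydrogens from standard valence (C 4, N 3, O 2, S 2, halogen 1):
  atom 1: Cl (halogen, monovalent) → 0 H
  atom 2: C, bond orders sum to 4 (valence 4) → 0 H
  atom 3: C, bond orders sum to 3 (valence 4) → 1 H
  atom 4: C, bond orders sum to 3 (valence 4) → 1 H
  atom 5: C, bond orders sum to 3 (valence 4) → 1 H
  atom 6: N, bond orders sum to 3 (valence 3) → 0 H
  atom 7: C, bond orders sum to 3 (valence 4) → 1 H
Totals → C:5, H:4, Cl:1, N:1.

C5H4ClN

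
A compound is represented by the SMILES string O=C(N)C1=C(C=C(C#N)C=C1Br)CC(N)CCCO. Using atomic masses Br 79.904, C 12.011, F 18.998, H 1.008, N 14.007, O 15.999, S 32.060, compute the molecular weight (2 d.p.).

326.19 g/mol

First, the molecular formula is C13H16BrN3O2 (counting implicit H from valence).
  Br: 1 × 79.904 = 79.904
  C: 13 × 12.011 = 156.143
  H: 16 × 1.008 = 16.128
  N: 3 × 14.007 = 42.021
  O: 2 × 15.999 = 31.998
Sum: 1×79.904 + 13×12.011 + 16×1.008 + 3×14.007 + 2×15.999 = 326.194 → 326.19 g/mol.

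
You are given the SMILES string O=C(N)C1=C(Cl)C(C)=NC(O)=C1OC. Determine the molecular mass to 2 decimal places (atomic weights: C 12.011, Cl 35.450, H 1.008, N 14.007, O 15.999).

First, the molecular formula is C8H9ClN2O3 (counting implicit H from valence).
  C: 8 × 12.011 = 96.088
  Cl: 1 × 35.450 = 35.450
  H: 9 × 1.008 = 9.072
  N: 2 × 14.007 = 28.014
  O: 3 × 15.999 = 47.997
Sum: 8×12.011 + 1×35.450 + 9×1.008 + 2×14.007 + 3×15.999 = 216.621 → 216.62 g/mol.

216.62 g/mol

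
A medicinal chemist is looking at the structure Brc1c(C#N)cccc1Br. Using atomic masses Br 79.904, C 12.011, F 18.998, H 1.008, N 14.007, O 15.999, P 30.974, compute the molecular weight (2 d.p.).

First, the molecular formula is C7H3Br2N (counting implicit H from valence).
  Br: 2 × 79.904 = 159.808
  C: 7 × 12.011 = 84.077
  H: 3 × 1.008 = 3.024
  N: 1 × 14.007 = 14.007
Sum: 2×79.904 + 7×12.011 + 3×1.008 + 1×14.007 = 260.916 → 260.92 g/mol.

260.92 g/mol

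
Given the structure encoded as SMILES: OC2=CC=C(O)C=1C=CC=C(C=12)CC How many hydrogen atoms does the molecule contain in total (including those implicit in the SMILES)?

12

Walk through each heavy atom and fill implicit hydrogens from standard valence (C 4, N 3, O 2, S 2, halogen 1):
  atom 1: O, bond orders sum to 1 (valence 2) → 1 H
  atom 2: C, bond orders sum to 4 (valence 4) → 0 H
  atom 3: C, bond orders sum to 3 (valence 4) → 1 H
  atom 4: C, bond orders sum to 3 (valence 4) → 1 H
  atom 5: C, bond orders sum to 4 (valence 4) → 0 H
  atom 6: O, bond orders sum to 1 (valence 2) → 1 H
  atom 7: C, bond orders sum to 4 (valence 4) → 0 H
  atom 8: C, bond orders sum to 3 (valence 4) → 1 H
  atom 9: C, bond orders sum to 3 (valence 4) → 1 H
  atom 10: C, bond orders sum to 3 (valence 4) → 1 H
  atom 11: C, bond orders sum to 4 (valence 4) → 0 H
  atom 12: C, bond orders sum to 4 (valence 4) → 0 H
  atom 13: C, bond orders sum to 2 (valence 4) → 2 H
  atom 14: C, bond orders sum to 1 (valence 4) → 3 H
Total hydrogens: 12.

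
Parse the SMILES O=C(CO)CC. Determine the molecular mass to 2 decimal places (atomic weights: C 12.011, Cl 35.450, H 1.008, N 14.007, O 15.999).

First, the molecular formula is C4H8O2 (counting implicit H from valence).
  C: 4 × 12.011 = 48.044
  H: 8 × 1.008 = 8.064
  O: 2 × 15.999 = 31.998
Sum: 4×12.011 + 8×1.008 + 2×15.999 = 88.106 → 88.11 g/mol.

88.11 g/mol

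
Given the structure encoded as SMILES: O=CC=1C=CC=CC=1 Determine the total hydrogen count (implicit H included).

6

Walk through each heavy atom and fill implicit hydrogens from standard valence (C 4, N 3, O 2, S 2, halogen 1):
  atom 1: O, bond orders sum to 2 (valence 2) → 0 H
  atom 2: C, bond orders sum to 3 (valence 4) → 1 H
  atom 3: C, bond orders sum to 4 (valence 4) → 0 H
  atom 4: C, bond orders sum to 3 (valence 4) → 1 H
  atom 5: C, bond orders sum to 3 (valence 4) → 1 H
  atom 6: C, bond orders sum to 3 (valence 4) → 1 H
  atom 7: C, bond orders sum to 3 (valence 4) → 1 H
  atom 8: C, bond orders sum to 3 (valence 4) → 1 H
Total hydrogens: 6.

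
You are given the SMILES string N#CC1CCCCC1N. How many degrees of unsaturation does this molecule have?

Degree of unsaturation = (number of rings) + (number of π bonds).
Ring closures in the SMILES: 1.
π bonds: 1 triple bond (each 2 DoU) → 2 DoU from unsaturation.
Total DoU = 1 + 2 = 3.

3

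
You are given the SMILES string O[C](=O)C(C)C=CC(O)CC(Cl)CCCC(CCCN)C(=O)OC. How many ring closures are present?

0

In SMILES, each pair of matching ring-closure digits denotes one ring-closing bond; the number of such bonds equals the number of independent rings.
Ring-closure bonds here: 0.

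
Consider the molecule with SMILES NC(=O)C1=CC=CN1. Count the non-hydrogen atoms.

8

Every atom symbol written in the SMILES (organic subset) is one heavy atom; implicit H are not written.
Heavy atoms by element → C:5, N:2, O:1.
Total: 8.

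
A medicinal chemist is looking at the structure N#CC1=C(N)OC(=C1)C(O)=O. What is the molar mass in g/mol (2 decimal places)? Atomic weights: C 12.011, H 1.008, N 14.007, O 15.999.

152.11 g/mol

First, the molecular formula is C6H4N2O3 (counting implicit H from valence).
  C: 6 × 12.011 = 72.066
  H: 4 × 1.008 = 4.032
  N: 2 × 14.007 = 28.014
  O: 3 × 15.999 = 47.997
Sum: 6×12.011 + 4×1.008 + 2×14.007 + 3×15.999 = 152.109 → 152.11 g/mol.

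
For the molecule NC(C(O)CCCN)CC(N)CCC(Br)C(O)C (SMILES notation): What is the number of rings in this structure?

In SMILES, each pair of matching ring-closure digits denotes one ring-closing bond; the number of such bonds equals the number of independent rings.
Ring-closure bonds here: 0.

0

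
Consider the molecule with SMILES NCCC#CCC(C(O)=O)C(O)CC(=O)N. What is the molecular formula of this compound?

Walk through each heavy atom and fill implicit hydrogens from standard valence (C 4, N 3, O 2, S 2, halogen 1):
  atom 1: N, bond orders sum to 1 (valence 3) → 2 H
  atom 2: C, bond orders sum to 2 (valence 4) → 2 H
  atom 3: C, bond orders sum to 2 (valence 4) → 2 H
  atom 4: C, bond orders sum to 4 (valence 4) → 0 H
  atom 5: C, bond orders sum to 4 (valence 4) → 0 H
  atom 6: C, bond orders sum to 2 (valence 4) → 2 H
  atom 7: C, bond orders sum to 3 (valence 4) → 1 H
  atom 8: C, bond orders sum to 4 (valence 4) → 0 H
  atom 9: O, bond orders sum to 1 (valence 2) → 1 H
  atom 10: O, bond orders sum to 2 (valence 2) → 0 H
  atom 11: C, bond orders sum to 3 (valence 4) → 1 H
  atom 12: O, bond orders sum to 1 (valence 2) → 1 H
  atom 13: C, bond orders sum to 2 (valence 4) → 2 H
  atom 14: C, bond orders sum to 4 (valence 4) → 0 H
  atom 15: O, bond orders sum to 2 (valence 2) → 0 H
  atom 16: N, bond orders sum to 1 (valence 3) → 2 H
Totals → C:10, H:16, N:2, O:4.

C10H16N2O4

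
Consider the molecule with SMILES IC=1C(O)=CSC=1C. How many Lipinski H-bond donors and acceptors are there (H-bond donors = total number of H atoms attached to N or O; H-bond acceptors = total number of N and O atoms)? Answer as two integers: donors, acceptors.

1, 1

Donors: find every N or O and count the H atoms it carries.
  atom 4 (O): bond orders sum to 1 → 1 H
Lipinski HBD = 1.
Acceptors: N atoms = 0, O atoms = 1 → HBA = 1.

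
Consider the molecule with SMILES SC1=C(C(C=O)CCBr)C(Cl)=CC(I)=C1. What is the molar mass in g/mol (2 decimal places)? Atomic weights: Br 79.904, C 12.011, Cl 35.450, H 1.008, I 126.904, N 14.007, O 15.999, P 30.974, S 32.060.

First, the molecular formula is C10H9BrClIOS (counting implicit H from valence).
  Br: 1 × 79.904 = 79.904
  C: 10 × 12.011 = 120.110
  Cl: 1 × 35.450 = 35.450
  H: 9 × 1.008 = 9.072
  I: 1 × 126.904 = 126.904
  O: 1 × 15.999 = 15.999
  S: 1 × 32.060 = 32.060
Sum: 1×79.904 + 10×12.011 + 1×35.450 + 9×1.008 + 1×126.904 + 1×15.999 + 1×32.060 = 419.499 → 419.50 g/mol.

419.50 g/mol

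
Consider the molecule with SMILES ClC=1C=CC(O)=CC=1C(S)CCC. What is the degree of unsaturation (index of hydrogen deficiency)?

Molecular formula: C10H13ClOS.
DoU = (2C + 2 + N − H − X) / 2, where X is the halogen count and O/S are ignored.
    = (2·10 + 2 + 0 − 13 − 1) / 2 = 8 / 2 = 4.

4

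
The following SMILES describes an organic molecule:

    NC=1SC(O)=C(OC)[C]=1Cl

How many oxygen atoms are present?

2

Scan the SMILES for O atoms (remember two-letter symbols like Cl and Br are single atoms).
Oxygen count: 2.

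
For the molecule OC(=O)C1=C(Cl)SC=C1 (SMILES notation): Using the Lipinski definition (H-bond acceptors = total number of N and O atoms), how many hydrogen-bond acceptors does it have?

N atoms: 0; O atoms: 2.
Lipinski HBA = 0 + 2 = 2.

2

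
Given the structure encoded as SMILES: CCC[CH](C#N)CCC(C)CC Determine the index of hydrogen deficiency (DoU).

Degree of unsaturation = (number of rings) + (number of π bonds).
Ring closures in the SMILES: 0.
π bonds: 1 triple bond (each 2 DoU) → 2 DoU from unsaturation.
Total DoU = 0 + 2 = 2.

2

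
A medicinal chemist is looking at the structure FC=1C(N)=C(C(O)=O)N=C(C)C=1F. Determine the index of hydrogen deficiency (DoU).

Degree of unsaturation = (number of rings) + (number of π bonds).
Ring closures in the SMILES: 1.
π bonds: 4 double bonds (each 1 DoU) → 4 DoU from unsaturation.
Total DoU = 1 + 4 = 5.

5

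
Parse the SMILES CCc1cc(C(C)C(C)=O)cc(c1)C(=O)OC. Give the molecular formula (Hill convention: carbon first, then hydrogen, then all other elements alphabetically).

Walk through each heavy atom and fill implicit hydrogens from standard valence (C 4, N 3, O 2, S 2, halogen 1); for lowercase aromatic atoms, an aromatic c carries 1 H when it has two neighbours and 0 H with three, and aromatic n carries 0 H:
  atom 1: C, bond orders sum to 1 (valence 4) → 3 H
  atom 2: C, bond orders sum to 2 (valence 4) → 2 H
  atom 3: aromatic c, 3 neighbours → 0 H
  atom 4: aromatic c, 2 neighbours → 1 H
  atom 5: aromatic c, 3 neighbours → 0 H
  atom 6: C, bond orders sum to 3 (valence 4) → 1 H
  atom 7: C, bond orders sum to 1 (valence 4) → 3 H
  atom 8: C, bond orders sum to 4 (valence 4) → 0 H
  atom 9: C, bond orders sum to 1 (valence 4) → 3 H
  atom 10: O, bond orders sum to 2 (valence 2) → 0 H
  atom 11: aromatic c, 2 neighbours → 1 H
  atom 12: aromatic c, 3 neighbours → 0 H
  atom 13: aromatic c, 2 neighbours → 1 H
  atom 14: C, bond orders sum to 4 (valence 4) → 0 H
  atom 15: O, bond orders sum to 2 (valence 2) → 0 H
  atom 16: O, bond orders sum to 2 (valence 2) → 0 H
  atom 17: C, bond orders sum to 1 (valence 4) → 3 H
Totals → C:14, H:18, O:3.
In Hill order: C14H18O3.

C14H18O3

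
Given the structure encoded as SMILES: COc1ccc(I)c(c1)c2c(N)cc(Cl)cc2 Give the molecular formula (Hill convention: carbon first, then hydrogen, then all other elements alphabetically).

C13H11ClINO

Walk through each heavy atom and fill implicit hydrogens from standard valence (C 4, N 3, O 2, S 2, halogen 1); for lowercase aromatic atoms, an aromatic c carries 1 H when it has two neighbours and 0 H with three, and aromatic n carries 0 H:
  atom 1: C, bond orders sum to 1 (valence 4) → 3 H
  atom 2: O, bond orders sum to 2 (valence 2) → 0 H
  atom 3: aromatic c, 3 neighbours → 0 H
  atom 4: aromatic c, 2 neighbours → 1 H
  atom 5: aromatic c, 2 neighbours → 1 H
  atom 6: aromatic c, 3 neighbours → 0 H
  atom 7: I (halogen, monovalent) → 0 H
  atom 8: aromatic c, 3 neighbours → 0 H
  atom 9: aromatic c, 2 neighbours → 1 H
  atom 10: aromatic c, 3 neighbours → 0 H
  atom 11: aromatic c, 3 neighbours → 0 H
  atom 12: N, bond orders sum to 1 (valence 3) → 2 H
  atom 13: aromatic c, 2 neighbours → 1 H
  atom 14: aromatic c, 3 neighbours → 0 H
  atom 15: Cl (halogen, monovalent) → 0 H
  atom 16: aromatic c, 2 neighbours → 1 H
  atom 17: aromatic c, 2 neighbours → 1 H
Totals → C:13, H:11, Cl:1, I:1, N:1, O:1.
In Hill order: C13H11ClINO.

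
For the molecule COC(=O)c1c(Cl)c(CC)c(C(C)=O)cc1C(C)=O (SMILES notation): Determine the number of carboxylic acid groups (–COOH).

0

Scan the SMILES for the carboxylic acid motif — none present.
Groups that are present: 1 ester, 2 ketone.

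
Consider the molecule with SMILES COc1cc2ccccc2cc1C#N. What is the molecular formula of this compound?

C12H9NO

Walk through each heavy atom and fill implicit hydrogens from standard valence (C 4, N 3, O 2, S 2, halogen 1); for lowercase aromatic atoms, an aromatic c carries 1 H when it has two neighbours and 0 H with three, and aromatic n carries 0 H:
  atom 1: C, bond orders sum to 1 (valence 4) → 3 H
  atom 2: O, bond orders sum to 2 (valence 2) → 0 H
  atom 3: aromatic c, 3 neighbours → 0 H
  atom 4: aromatic c, 2 neighbours → 1 H
  atom 5: aromatic c, 3 neighbours → 0 H
  atom 6: aromatic c, 2 neighbours → 1 H
  atom 7: aromatic c, 2 neighbours → 1 H
  atom 8: aromatic c, 2 neighbours → 1 H
  atom 9: aromatic c, 2 neighbours → 1 H
  atom 10: aromatic c, 3 neighbours → 0 H
  atom 11: aromatic c, 2 neighbours → 1 H
  atom 12: aromatic c, 3 neighbours → 0 H
  atom 13: C, bond orders sum to 4 (valence 4) → 0 H
  atom 14: N, bond orders sum to 3 (valence 3) → 0 H
Totals → C:12, H:9, N:1, O:1.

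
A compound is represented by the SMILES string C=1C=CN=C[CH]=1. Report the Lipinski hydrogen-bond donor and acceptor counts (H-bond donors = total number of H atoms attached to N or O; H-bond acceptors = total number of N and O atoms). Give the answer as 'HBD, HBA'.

Donors: find every N or O and count the H atoms it carries.
  atom 4 (N): bond orders sum to 3 → 0 H
Lipinski HBD = 0.
Acceptors: N atoms = 1, O atoms = 0 → HBA = 1.

0, 1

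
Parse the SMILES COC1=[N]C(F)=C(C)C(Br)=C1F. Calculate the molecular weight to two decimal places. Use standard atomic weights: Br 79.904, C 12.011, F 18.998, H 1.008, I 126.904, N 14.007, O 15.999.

First, the molecular formula is C7H6BrF2NO (counting implicit H from valence).
  Br: 1 × 79.904 = 79.904
  C: 7 × 12.011 = 84.077
  F: 2 × 18.998 = 37.996
  H: 6 × 1.008 = 6.048
  N: 1 × 14.007 = 14.007
  O: 1 × 15.999 = 15.999
Sum: 1×79.904 + 7×12.011 + 2×18.998 + 6×1.008 + 1×14.007 + 1×15.999 = 238.031 → 238.03 g/mol.

238.03 g/mol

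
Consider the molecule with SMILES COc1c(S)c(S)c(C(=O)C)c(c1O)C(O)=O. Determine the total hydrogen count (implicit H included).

Walk through each heavy atom and fill implicit hydrogens from standard valence (C 4, N 3, O 2, S 2, halogen 1); for lowercase aromatic atoms, an aromatic c carries 1 H when it has two neighbours and 0 H with three, and aromatic n carries 0 H:
  atom 1: C, bond orders sum to 1 (valence 4) → 3 H
  atom 2: O, bond orders sum to 2 (valence 2) → 0 H
  atom 3: aromatic c, 3 neighbours → 0 H
  atom 4: aromatic c, 3 neighbours → 0 H
  atom 5: S, bond orders sum to 1 (valence 2) → 1 H
  atom 6: aromatic c, 3 neighbours → 0 H
  atom 7: S, bond orders sum to 1 (valence 2) → 1 H
  atom 8: aromatic c, 3 neighbours → 0 H
  atom 9: C, bond orders sum to 4 (valence 4) → 0 H
  atom 10: O, bond orders sum to 2 (valence 2) → 0 H
  atom 11: C, bond orders sum to 1 (valence 4) → 3 H
  atom 12: aromatic c, 3 neighbours → 0 H
  atom 13: aromatic c, 3 neighbours → 0 H
  atom 14: O, bond orders sum to 1 (valence 2) → 1 H
  atom 15: C, bond orders sum to 4 (valence 4) → 0 H
  atom 16: O, bond orders sum to 1 (valence 2) → 1 H
  atom 17: O, bond orders sum to 2 (valence 2) → 0 H
Total hydrogens: 10.

10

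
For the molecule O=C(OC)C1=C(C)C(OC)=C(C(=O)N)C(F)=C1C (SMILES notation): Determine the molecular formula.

C12H14FNO4

Walk through each heavy atom and fill implicit hydrogens from standard valence (C 4, N 3, O 2, S 2, halogen 1):
  atom 1: O, bond orders sum to 2 (valence 2) → 0 H
  atom 2: C, bond orders sum to 4 (valence 4) → 0 H
  atom 3: O, bond orders sum to 2 (valence 2) → 0 H
  atom 4: C, bond orders sum to 1 (valence 4) → 3 H
  atom 5: C, bond orders sum to 4 (valence 4) → 0 H
  atom 6: C, bond orders sum to 4 (valence 4) → 0 H
  atom 7: C, bond orders sum to 1 (valence 4) → 3 H
  atom 8: C, bond orders sum to 4 (valence 4) → 0 H
  atom 9: O, bond orders sum to 2 (valence 2) → 0 H
  atom 10: C, bond orders sum to 1 (valence 4) → 3 H
  atom 11: C, bond orders sum to 4 (valence 4) → 0 H
  atom 12: C, bond orders sum to 4 (valence 4) → 0 H
  atom 13: O, bond orders sum to 2 (valence 2) → 0 H
  atom 14: N, bond orders sum to 1 (valence 3) → 2 H
  atom 15: C, bond orders sum to 4 (valence 4) → 0 H
  atom 16: F (halogen, monovalent) → 0 H
  atom 17: C, bond orders sum to 4 (valence 4) → 0 H
  atom 18: C, bond orders sum to 1 (valence 4) → 3 H
Totals → C:12, H:14, F:1, N:1, O:4.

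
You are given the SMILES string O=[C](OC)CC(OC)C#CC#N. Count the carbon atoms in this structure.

Count every carbon token in the SMILES (each C, including those in ring-closure positions and inside branches).
Carbon count: 8.

8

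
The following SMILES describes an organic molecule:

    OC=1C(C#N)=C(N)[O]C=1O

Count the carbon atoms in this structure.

5

Count every carbon token in the SMILES (each C, including those in ring-closure positions and inside branches).
Carbon count: 5.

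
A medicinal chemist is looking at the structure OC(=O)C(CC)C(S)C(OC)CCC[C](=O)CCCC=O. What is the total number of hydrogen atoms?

26

Walk through each heavy atom and fill implicit hydrogens from standard valence (C 4, N 3, O 2, S 2, halogen 1):
  atom 1: O, bond orders sum to 1 (valence 2) → 1 H
  atom 2: C, bond orders sum to 4 (valence 4) → 0 H
  atom 3: O, bond orders sum to 2 (valence 2) → 0 H
  atom 4: C, bond orders sum to 3 (valence 4) → 1 H
  atom 5: C, bond orders sum to 2 (valence 4) → 2 H
  atom 6: C, bond orders sum to 1 (valence 4) → 3 H
  atom 7: C, bond orders sum to 3 (valence 4) → 1 H
  atom 8: S, bond orders sum to 1 (valence 2) → 1 H
  atom 9: C, bond orders sum to 3 (valence 4) → 1 H
  atom 10: O, bond orders sum to 2 (valence 2) → 0 H
  atom 11: C, bond orders sum to 1 (valence 4) → 3 H
  atom 12: C, bond orders sum to 2 (valence 4) → 2 H
  atom 13: C, bond orders sum to 2 (valence 4) → 2 H
  atom 14: C, bond orders sum to 2 (valence 4) → 2 H
  atom 15: C with explicit H count 0
  atom 16: O, bond orders sum to 2 (valence 2) → 0 H
  atom 17: C, bond orders sum to 2 (valence 4) → 2 H
  atom 18: C, bond orders sum to 2 (valence 4) → 2 H
  atom 19: C, bond orders sum to 2 (valence 4) → 2 H
  atom 20: C, bond orders sum to 3 (valence 4) → 1 H
  atom 21: O, bond orders sum to 2 (valence 2) → 0 H
Total hydrogens: 26.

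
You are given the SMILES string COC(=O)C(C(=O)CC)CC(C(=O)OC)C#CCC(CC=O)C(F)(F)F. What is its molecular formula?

C17H21F3O6

Walk through each heavy atom and fill implicit hydrogens from standard valence (C 4, N 3, O 2, S 2, halogen 1):
  atom 1: C, bond orders sum to 1 (valence 4) → 3 H
  atom 2: O, bond orders sum to 2 (valence 2) → 0 H
  atom 3: C, bond orders sum to 4 (valence 4) → 0 H
  atom 4: O, bond orders sum to 2 (valence 2) → 0 H
  atom 5: C, bond orders sum to 3 (valence 4) → 1 H
  atom 6: C, bond orders sum to 4 (valence 4) → 0 H
  atom 7: O, bond orders sum to 2 (valence 2) → 0 H
  atom 8: C, bond orders sum to 2 (valence 4) → 2 H
  atom 9: C, bond orders sum to 1 (valence 4) → 3 H
  atom 10: C, bond orders sum to 2 (valence 4) → 2 H
  atom 11: C, bond orders sum to 3 (valence 4) → 1 H
  atom 12: C, bond orders sum to 4 (valence 4) → 0 H
  atom 13: O, bond orders sum to 2 (valence 2) → 0 H
  atom 14: O, bond orders sum to 2 (valence 2) → 0 H
  atom 15: C, bond orders sum to 1 (valence 4) → 3 H
  atom 16: C, bond orders sum to 4 (valence 4) → 0 H
  atom 17: C, bond orders sum to 4 (valence 4) → 0 H
  atom 18: C, bond orders sum to 2 (valence 4) → 2 H
  atom 19: C, bond orders sum to 3 (valence 4) → 1 H
  atom 20: C, bond orders sum to 2 (valence 4) → 2 H
  atom 21: C, bond orders sum to 3 (valence 4) → 1 H
  atom 22: O, bond orders sum to 2 (valence 2) → 0 H
  atom 23: C, bond orders sum to 4 (valence 4) → 0 H
  atom 24: F (halogen, monovalent) → 0 H
  atom 25: F (halogen, monovalent) → 0 H
  atom 26: F (halogen, monovalent) → 0 H
Totals → C:17, H:21, F:3, O:6.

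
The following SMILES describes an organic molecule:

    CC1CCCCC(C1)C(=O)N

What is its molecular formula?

C9H17NO

Walk through each heavy atom and fill implicit hydrogens from standard valence (C 4, N 3, O 2, S 2, halogen 1):
  atom 1: C, bond orders sum to 1 (valence 4) → 3 H
  atom 2: C, bond orders sum to 3 (valence 4) → 1 H
  atom 3: C, bond orders sum to 2 (valence 4) → 2 H
  atom 4: C, bond orders sum to 2 (valence 4) → 2 H
  atom 5: C, bond orders sum to 2 (valence 4) → 2 H
  atom 6: C, bond orders sum to 2 (valence 4) → 2 H
  atom 7: C, bond orders sum to 3 (valence 4) → 1 H
  atom 8: C, bond orders sum to 2 (valence 4) → 2 H
  atom 9: C, bond orders sum to 4 (valence 4) → 0 H
  atom 10: O, bond orders sum to 2 (valence 2) → 0 H
  atom 11: N, bond orders sum to 1 (valence 3) → 2 H
Totals → C:9, H:17, N:1, O:1.
In Hill order: C9H17NO.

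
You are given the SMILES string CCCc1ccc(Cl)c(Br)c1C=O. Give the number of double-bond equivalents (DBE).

5

Molecular formula: C10H10BrClO.
DoU = (2C + 2 + N − H − X) / 2, where X is the halogen count and O/S are ignored.
    = (2·10 + 2 + 0 − 10 − 2) / 2 = 10 / 2 = 5.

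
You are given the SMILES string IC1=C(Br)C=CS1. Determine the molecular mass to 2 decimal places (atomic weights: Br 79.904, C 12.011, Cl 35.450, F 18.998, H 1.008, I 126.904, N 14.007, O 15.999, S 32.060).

288.93 g/mol

First, the molecular formula is C4H2BrIS (counting implicit H from valence).
  Br: 1 × 79.904 = 79.904
  C: 4 × 12.011 = 48.044
  H: 2 × 1.008 = 2.016
  I: 1 × 126.904 = 126.904
  S: 1 × 32.060 = 32.060
Sum: 1×79.904 + 4×12.011 + 2×1.008 + 1×126.904 + 1×32.060 = 288.928 → 288.93 g/mol.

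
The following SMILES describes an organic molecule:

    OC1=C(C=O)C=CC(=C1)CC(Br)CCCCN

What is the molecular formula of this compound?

C13H18BrNO2

Walk through each heavy atom and fill implicit hydrogens from standard valence (C 4, N 3, O 2, S 2, halogen 1):
  atom 1: O, bond orders sum to 1 (valence 2) → 1 H
  atom 2: C, bond orders sum to 4 (valence 4) → 0 H
  atom 3: C, bond orders sum to 4 (valence 4) → 0 H
  atom 4: C, bond orders sum to 3 (valence 4) → 1 H
  atom 5: O, bond orders sum to 2 (valence 2) → 0 H
  atom 6: C, bond orders sum to 3 (valence 4) → 1 H
  atom 7: C, bond orders sum to 3 (valence 4) → 1 H
  atom 8: C, bond orders sum to 4 (valence 4) → 0 H
  atom 9: C, bond orders sum to 3 (valence 4) → 1 H
  atom 10: C, bond orders sum to 2 (valence 4) → 2 H
  atom 11: C, bond orders sum to 3 (valence 4) → 1 H
  atom 12: Br (halogen, monovalent) → 0 H
  atom 13: C, bond orders sum to 2 (valence 4) → 2 H
  atom 14: C, bond orders sum to 2 (valence 4) → 2 H
  atom 15: C, bond orders sum to 2 (valence 4) → 2 H
  atom 16: C, bond orders sum to 2 (valence 4) → 2 H
  atom 17: N, bond orders sum to 1 (valence 3) → 2 H
Totals → C:13, H:18, Br:1, N:1, O:2.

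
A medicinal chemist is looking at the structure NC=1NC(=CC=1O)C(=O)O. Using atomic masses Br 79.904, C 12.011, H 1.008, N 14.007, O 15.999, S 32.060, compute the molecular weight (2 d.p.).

142.11 g/mol

First, the molecular formula is C5H6N2O3 (counting implicit H from valence).
  C: 5 × 12.011 = 60.055
  H: 6 × 1.008 = 6.048
  N: 2 × 14.007 = 28.014
  O: 3 × 15.999 = 47.997
Sum: 5×12.011 + 6×1.008 + 2×14.007 + 3×15.999 = 142.114 → 142.11 g/mol.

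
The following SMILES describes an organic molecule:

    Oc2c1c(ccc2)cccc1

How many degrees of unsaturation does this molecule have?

Molecular formula: C10H8O.
DoU = (2C + 2 + N − H − X) / 2, where X is the halogen count and O/S are ignored.
    = (2·10 + 2 + 0 − 8 − 0) / 2 = 14 / 2 = 7.

7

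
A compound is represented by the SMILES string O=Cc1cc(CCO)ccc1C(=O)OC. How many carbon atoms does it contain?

11

Count every carbon token in the SMILES (each C, including those in ring-closure positions and inside branches).
Carbon count: 11.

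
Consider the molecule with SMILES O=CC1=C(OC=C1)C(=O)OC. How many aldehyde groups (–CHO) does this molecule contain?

The aldehyde motif appears at heavy-atom position 2 in the SMILES.
Other groups present: 1 ester.
Aldehyde count: 1.

1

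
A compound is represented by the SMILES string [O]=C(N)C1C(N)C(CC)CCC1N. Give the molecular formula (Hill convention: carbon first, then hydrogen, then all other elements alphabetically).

C9H19N3O

Walk through each heavy atom and fill implicit hydrogens from standard valence (C 4, N 3, O 2, S 2, halogen 1):
  atom 1: O with explicit H count 0
  atom 2: C, bond orders sum to 4 (valence 4) → 0 H
  atom 3: N, bond orders sum to 1 (valence 3) → 2 H
  atom 4: C, bond orders sum to 3 (valence 4) → 1 H
  atom 5: C, bond orders sum to 3 (valence 4) → 1 H
  atom 6: N, bond orders sum to 1 (valence 3) → 2 H
  atom 7: C, bond orders sum to 3 (valence 4) → 1 H
  atom 8: C, bond orders sum to 2 (valence 4) → 2 H
  atom 9: C, bond orders sum to 1 (valence 4) → 3 H
  atom 10: C, bond orders sum to 2 (valence 4) → 2 H
  atom 11: C, bond orders sum to 2 (valence 4) → 2 H
  atom 12: C, bond orders sum to 3 (valence 4) → 1 H
  atom 13: N, bond orders sum to 1 (valence 3) → 2 H
Totals → C:9, H:19, N:3, O:1.
In Hill order: C9H19N3O.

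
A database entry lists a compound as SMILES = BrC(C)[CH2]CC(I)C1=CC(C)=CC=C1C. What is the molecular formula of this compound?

Walk through each heavy atom and fill implicit hydrogens from standard valence (C 4, N 3, O 2, S 2, halogen 1):
  atom 1: Br (halogen, monovalent) → 0 H
  atom 2: C, bond orders sum to 3 (valence 4) → 1 H
  atom 3: C, bond orders sum to 1 (valence 4) → 3 H
  atom 4: C with explicit H count 2
  atom 5: C, bond orders sum to 2 (valence 4) → 2 H
  atom 6: C, bond orders sum to 3 (valence 4) → 1 H
  atom 7: I (halogen, monovalent) → 0 H
  atom 8: C, bond orders sum to 4 (valence 4) → 0 H
  atom 9: C, bond orders sum to 3 (valence 4) → 1 H
  atom 10: C, bond orders sum to 4 (valence 4) → 0 H
  atom 11: C, bond orders sum to 1 (valence 4) → 3 H
  atom 12: C, bond orders sum to 3 (valence 4) → 1 H
  atom 13: C, bond orders sum to 3 (valence 4) → 1 H
  atom 14: C, bond orders sum to 4 (valence 4) → 0 H
  atom 15: C, bond orders sum to 1 (valence 4) → 3 H
Totals → C:13, H:18, Br:1, I:1.

C13H18BrI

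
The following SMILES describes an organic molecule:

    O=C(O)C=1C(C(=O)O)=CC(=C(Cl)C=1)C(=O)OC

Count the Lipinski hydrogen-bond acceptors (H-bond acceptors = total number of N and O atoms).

N atoms: 0; O atoms: 6.
Lipinski HBA = 0 + 6 = 6.

6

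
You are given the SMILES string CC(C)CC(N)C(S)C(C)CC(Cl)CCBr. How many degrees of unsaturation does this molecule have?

Molecular formula: C12H25BrClNS.
DoU = (2C + 2 + N − H − X) / 2, where X is the halogen count and O/S are ignored.
    = (2·12 + 2 + 1 − 25 − 2) / 2 = 0 / 2 = 0.

0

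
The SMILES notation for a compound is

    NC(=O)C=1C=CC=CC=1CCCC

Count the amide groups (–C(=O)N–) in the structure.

The amide motif appears at heavy-atom position 2 in the SMILES.
Amide count: 1.

1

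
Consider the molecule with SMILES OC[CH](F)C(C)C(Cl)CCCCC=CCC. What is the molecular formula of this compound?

Walk through each heavy atom and fill implicit hydrogens from standard valence (C 4, N 3, O 2, S 2, halogen 1):
  atom 1: O, bond orders sum to 1 (valence 2) → 1 H
  atom 2: C, bond orders sum to 2 (valence 4) → 2 H
  atom 3: C with explicit H count 1
  atom 4: F (halogen, monovalent) → 0 H
  atom 5: C, bond orders sum to 3 (valence 4) → 1 H
  atom 6: C, bond orders sum to 1 (valence 4) → 3 H
  atom 7: C, bond orders sum to 3 (valence 4) → 1 H
  atom 8: Cl (halogen, monovalent) → 0 H
  atom 9: C, bond orders sum to 2 (valence 4) → 2 H
  atom 10: C, bond orders sum to 2 (valence 4) → 2 H
  atom 11: C, bond orders sum to 2 (valence 4) → 2 H
  atom 12: C, bond orders sum to 2 (valence 4) → 2 H
  atom 13: C, bond orders sum to 3 (valence 4) → 1 H
  atom 14: C, bond orders sum to 3 (valence 4) → 1 H
  atom 15: C, bond orders sum to 2 (valence 4) → 2 H
  atom 16: C, bond orders sum to 1 (valence 4) → 3 H
Totals → C:13, H:24, Cl:1, F:1, O:1.

C13H24ClFO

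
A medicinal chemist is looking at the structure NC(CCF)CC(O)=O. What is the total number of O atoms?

2

Scan the SMILES for O atoms (remember two-letter symbols like Cl and Br are single atoms).
Oxygen count: 2.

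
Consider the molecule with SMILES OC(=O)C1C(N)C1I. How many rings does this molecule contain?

In SMILES, each pair of matching ring-closure digits denotes one ring-closing bond; the number of such bonds equals the number of independent rings.
Ring-closure bonds here: 1.

1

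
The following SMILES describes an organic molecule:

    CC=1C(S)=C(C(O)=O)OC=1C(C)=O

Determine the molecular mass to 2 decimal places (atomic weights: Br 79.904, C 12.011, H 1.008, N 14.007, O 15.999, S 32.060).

200.21 g/mol

First, the molecular formula is C8H8O4S (counting implicit H from valence).
  C: 8 × 12.011 = 96.088
  H: 8 × 1.008 = 8.064
  O: 4 × 15.999 = 63.996
  S: 1 × 32.060 = 32.060
Sum: 8×12.011 + 8×1.008 + 4×15.999 + 1×32.060 = 200.208 → 200.21 g/mol.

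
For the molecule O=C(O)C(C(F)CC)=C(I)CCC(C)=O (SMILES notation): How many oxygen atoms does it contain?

3

Scan the SMILES for O atoms (remember two-letter symbols like Cl and Br are single atoms).
Oxygen count: 3.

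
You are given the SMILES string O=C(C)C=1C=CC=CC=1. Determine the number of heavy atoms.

9

Every atom symbol written in the SMILES (organic subset) is one heavy atom; implicit H are not written.
Heavy atoms by element → C:8, O:1.
Total: 9.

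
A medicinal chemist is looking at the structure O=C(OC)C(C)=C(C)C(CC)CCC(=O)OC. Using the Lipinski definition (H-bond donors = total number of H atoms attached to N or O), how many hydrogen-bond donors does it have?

0

Donors: find every N or O and count the H atoms it carries.
  atom 1 (O): bond orders sum to 2 → 0 H
  atom 3 (O): bond orders sum to 2 → 0 H
  atom 15 (O): bond orders sum to 2 → 0 H
  atom 16 (O): bond orders sum to 2 → 0 H
Lipinski HBD = 0.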